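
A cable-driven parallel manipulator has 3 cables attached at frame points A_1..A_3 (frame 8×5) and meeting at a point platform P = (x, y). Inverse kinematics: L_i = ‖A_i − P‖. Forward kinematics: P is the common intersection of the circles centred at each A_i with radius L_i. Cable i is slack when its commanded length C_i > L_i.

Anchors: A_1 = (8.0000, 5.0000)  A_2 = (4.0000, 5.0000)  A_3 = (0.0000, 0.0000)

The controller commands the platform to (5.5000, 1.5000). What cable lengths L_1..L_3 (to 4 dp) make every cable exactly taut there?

(4.3012, 3.8079, 5.7009)

cable 1: Δx=2.5000, Δy=3.5000; L_1 = √(Δx²+Δy²) = 4.3012
cable 2: Δx=-1.5000, Δy=3.5000; L_2 = √(Δx²+Δy²) = 3.8079
cable 3: Δx=-5.5000, Δy=-1.5000; L_3 = √(Δx²+Δy²) = 5.7009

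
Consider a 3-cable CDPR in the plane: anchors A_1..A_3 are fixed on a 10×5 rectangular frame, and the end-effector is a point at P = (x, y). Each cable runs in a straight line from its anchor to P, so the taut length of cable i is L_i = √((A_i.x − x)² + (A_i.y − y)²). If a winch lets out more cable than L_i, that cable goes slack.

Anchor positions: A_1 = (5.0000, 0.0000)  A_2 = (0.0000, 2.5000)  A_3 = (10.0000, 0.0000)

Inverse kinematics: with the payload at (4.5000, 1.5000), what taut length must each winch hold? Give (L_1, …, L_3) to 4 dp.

cable 1: Δx=0.5000, Δy=-1.5000; L_1 = √(Δx²+Δy²) = 1.5811
cable 2: Δx=-4.5000, Δy=1.0000; L_2 = √(Δx²+Δy²) = 4.6098
cable 3: Δx=5.5000, Δy=-1.5000; L_3 = √(Δx²+Δy²) = 5.7009

(1.5811, 4.6098, 5.7009)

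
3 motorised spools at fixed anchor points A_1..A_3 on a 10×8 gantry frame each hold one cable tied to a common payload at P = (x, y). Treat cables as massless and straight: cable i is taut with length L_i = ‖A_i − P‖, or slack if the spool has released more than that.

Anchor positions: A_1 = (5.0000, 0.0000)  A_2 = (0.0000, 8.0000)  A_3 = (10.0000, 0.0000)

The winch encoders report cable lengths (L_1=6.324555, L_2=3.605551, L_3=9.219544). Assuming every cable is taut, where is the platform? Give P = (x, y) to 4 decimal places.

circle eqns → linear via eq_j − eq_1; set c_j = A_j·A_j − L_j²
c_1 = 25.0000+0.0000−40.0000 = -15.0000
10.0000·x − 16.0000·y = c_1−c_2 = -66.0000
-10.0000·x + 0.0000·y = c_1−c_3 = -30.0000
solve first two rows → x=3.0000, y=6.0000

(3.0000, 6.0000)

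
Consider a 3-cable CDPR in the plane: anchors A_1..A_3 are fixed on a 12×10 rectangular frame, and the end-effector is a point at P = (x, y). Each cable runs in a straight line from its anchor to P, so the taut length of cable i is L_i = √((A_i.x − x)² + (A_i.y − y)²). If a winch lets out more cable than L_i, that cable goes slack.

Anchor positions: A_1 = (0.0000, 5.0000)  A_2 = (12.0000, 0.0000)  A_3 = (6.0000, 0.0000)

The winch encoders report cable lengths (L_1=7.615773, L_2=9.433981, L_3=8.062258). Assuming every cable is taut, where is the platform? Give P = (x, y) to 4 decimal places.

(7.0000, 8.0000)

expand ‖A_i−P‖²=L_i² and subtract eq 1 (c_i ≔ ‖A_i‖²−L_i²)
c_1 = 0.0000+25.0000−58.0000 = -33.0000
eq1−eq2 → [-24.0000  10.0000]·P = -88.0000
eq1−eq3 → [-12.0000  10.0000]·P = -4.0000
2×2 solve → P = (7.0000, 8.0000)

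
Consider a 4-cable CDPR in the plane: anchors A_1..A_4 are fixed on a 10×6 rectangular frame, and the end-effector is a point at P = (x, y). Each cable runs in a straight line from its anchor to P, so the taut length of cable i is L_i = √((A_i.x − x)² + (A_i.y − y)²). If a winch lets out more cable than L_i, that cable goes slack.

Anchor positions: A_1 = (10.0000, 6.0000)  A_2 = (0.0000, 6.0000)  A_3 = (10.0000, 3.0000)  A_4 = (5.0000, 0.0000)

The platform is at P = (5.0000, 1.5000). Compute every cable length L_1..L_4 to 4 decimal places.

L_1: Δ = A_1−P = (5.0000, 4.5000) → ‖Δ‖ = √45.2500 = 6.7268
L_2: Δ = A_2−P = (-5.0000, 4.5000) → ‖Δ‖ = √45.2500 = 6.7268
L_3: Δ = A_3−P = (5.0000, 1.5000) → ‖Δ‖ = √27.2500 = 5.2202
L_4: Δ = A_4−P = (0.0000, -1.5000) → ‖Δ‖ = √2.2500 = 1.5000

(6.7268, 6.7268, 5.2202, 1.5000)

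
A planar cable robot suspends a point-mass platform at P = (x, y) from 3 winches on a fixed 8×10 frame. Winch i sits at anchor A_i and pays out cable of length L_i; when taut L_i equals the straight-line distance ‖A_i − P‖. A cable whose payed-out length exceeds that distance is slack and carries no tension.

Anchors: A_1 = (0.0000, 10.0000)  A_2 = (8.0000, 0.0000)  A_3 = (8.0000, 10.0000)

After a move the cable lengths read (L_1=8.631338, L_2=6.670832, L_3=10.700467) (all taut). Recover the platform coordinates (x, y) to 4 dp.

each cable: (A_i−P)·(A_i−P) = L_i²; let q_i = ‖A_i‖²−L_i²
q_1 = 0.0000+100.0000−74.5000 = 25.5000
row 1: -16.0000x + 20.0000y = 6.0000  (q_2=19.5000)
row 2: -16.0000x + 0.0000y = -24.0000  (q_3=49.5000)
Cramer on rows 1–2 → x = 1.5000, y = 1.5000

(1.5000, 1.5000)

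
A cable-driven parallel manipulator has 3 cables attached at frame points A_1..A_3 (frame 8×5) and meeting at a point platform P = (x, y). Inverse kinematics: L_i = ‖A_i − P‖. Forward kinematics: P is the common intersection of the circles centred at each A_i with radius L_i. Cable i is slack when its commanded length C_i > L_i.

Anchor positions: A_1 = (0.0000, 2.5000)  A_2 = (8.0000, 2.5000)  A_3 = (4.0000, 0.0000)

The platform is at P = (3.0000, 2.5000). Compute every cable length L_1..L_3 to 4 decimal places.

(3.0000, 5.0000, 2.6926)

L_1: Δ = A_1−P = (-3.0000, 0.0000) → ‖Δ‖ = √9.0000 = 3.0000
L_2: Δ = A_2−P = (5.0000, 0.0000) → ‖Δ‖ = √25.0000 = 5.0000
L_3: Δ = A_3−P = (1.0000, -2.5000) → ‖Δ‖ = √7.2500 = 2.6926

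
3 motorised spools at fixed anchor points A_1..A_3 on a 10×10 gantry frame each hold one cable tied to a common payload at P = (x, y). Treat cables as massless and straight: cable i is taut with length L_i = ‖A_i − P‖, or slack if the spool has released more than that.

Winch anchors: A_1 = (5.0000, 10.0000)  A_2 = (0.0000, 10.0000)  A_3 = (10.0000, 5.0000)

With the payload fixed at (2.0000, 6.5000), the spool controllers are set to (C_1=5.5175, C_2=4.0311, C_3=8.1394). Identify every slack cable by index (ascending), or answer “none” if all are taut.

i=1: geometric 4.6098 vs commanded 5.5175 ⇒ slack
i=2: geometric 4.0311 vs commanded 4.0311 ⇒ taut
i=3: geometric 8.1394 vs commanded 8.1394 ⇒ taut

1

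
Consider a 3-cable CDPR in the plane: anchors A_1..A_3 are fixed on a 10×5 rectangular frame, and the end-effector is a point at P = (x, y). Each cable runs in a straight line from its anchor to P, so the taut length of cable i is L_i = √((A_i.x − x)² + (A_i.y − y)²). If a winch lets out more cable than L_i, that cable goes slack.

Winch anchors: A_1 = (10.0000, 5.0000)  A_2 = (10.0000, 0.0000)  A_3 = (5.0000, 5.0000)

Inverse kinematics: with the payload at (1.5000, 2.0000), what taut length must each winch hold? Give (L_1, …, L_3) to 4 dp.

(9.0139, 8.7321, 4.6098)

cable 1: Δx=8.5000, Δy=3.0000; L_1 = √(Δx²+Δy²) = 9.0139
cable 2: Δx=8.5000, Δy=-2.0000; L_2 = √(Δx²+Δy²) = 8.7321
cable 3: Δx=3.5000, Δy=3.0000; L_3 = √(Δx²+Δy²) = 4.6098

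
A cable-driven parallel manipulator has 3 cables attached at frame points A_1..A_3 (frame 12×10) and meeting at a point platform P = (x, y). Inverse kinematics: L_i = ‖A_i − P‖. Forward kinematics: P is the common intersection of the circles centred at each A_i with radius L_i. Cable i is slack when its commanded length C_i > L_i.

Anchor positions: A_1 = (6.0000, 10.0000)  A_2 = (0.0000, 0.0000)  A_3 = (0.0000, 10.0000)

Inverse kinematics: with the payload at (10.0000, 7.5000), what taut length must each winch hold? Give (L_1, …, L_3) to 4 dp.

(4.7170, 12.5000, 10.3078)

L_1 = √((6.0000−10.0000)² + (10.0000−7.5000)²) = 4.7170
L_2 = √((0.0000−10.0000)² + (0.0000−7.5000)²) = 12.5000
L_3 = √((0.0000−10.0000)² + (10.0000−7.5000)²) = 10.3078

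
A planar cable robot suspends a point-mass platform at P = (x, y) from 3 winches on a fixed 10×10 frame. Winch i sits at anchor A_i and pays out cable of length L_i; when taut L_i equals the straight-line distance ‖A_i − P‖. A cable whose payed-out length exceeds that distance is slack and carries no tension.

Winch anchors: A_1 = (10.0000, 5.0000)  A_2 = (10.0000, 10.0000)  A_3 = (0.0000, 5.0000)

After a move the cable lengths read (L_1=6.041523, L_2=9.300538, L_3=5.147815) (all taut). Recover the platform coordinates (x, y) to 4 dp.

each cable: (A_i−P)·(A_i−P) = L_i²; let c_i = ‖A_i‖²−L_i²
c_1 = 100.0000+25.0000−36.5000 = 88.5000
row 1: 0.0000x − 10.0000y = -25.0000  (c_2=113.5000)
row 2: 20.0000x + 0.0000y = 90.0000  (c_3=-1.5000)
Cramer on rows 1–2 → x = 4.5000, y = 2.5000

(4.5000, 2.5000)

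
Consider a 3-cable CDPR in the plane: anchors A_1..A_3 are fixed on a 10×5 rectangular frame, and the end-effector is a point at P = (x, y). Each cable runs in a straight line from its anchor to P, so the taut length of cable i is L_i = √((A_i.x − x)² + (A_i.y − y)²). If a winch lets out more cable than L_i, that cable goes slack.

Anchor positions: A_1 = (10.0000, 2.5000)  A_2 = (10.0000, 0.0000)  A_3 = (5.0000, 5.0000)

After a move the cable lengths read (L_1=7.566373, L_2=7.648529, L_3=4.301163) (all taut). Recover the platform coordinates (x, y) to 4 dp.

(2.5000, 1.5000)

each cable: (A_i−P)·(A_i−P) = L_i²; let k_i = ‖A_i‖²−L_i²
k_1 = 100.0000+6.2500−57.2500 = 49.0000
row 1: 0.0000x + 5.0000y = 7.5000  (k_2=41.5000)
row 2: 10.0000x − 5.0000y = 17.5000  (k_3=31.5000)
Cramer on rows 1–2 → x = 2.5000, y = 1.5000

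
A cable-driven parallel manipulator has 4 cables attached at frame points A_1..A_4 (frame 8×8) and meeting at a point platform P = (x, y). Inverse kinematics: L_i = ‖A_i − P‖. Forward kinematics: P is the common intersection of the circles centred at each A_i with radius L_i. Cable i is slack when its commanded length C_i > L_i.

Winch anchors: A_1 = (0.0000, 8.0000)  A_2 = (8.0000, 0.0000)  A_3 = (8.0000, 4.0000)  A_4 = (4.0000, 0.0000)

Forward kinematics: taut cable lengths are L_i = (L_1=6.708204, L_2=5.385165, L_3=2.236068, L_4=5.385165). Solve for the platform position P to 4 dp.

(6.0000, 5.0000)

expand ‖A_i−P‖²=L_i² and subtract eq 1 (k_i ≔ ‖A_i‖²−L_i²)
k_1 = 0.0000+64.0000−45.0000 = 19.0000
eq1−eq2 → [-16.0000  16.0000]·P = -16.0000
eq1−eq3 → [-16.0000  8.0000]·P = -56.0000
eq1−eq4 → [-8.0000  16.0000]·P = 32.0000
2×2 solve → P = (6.0000, 5.0000)
check cable 4: ‖A_4−P‖² = 29.0000 ≈ L_4² = 29.0000 ✓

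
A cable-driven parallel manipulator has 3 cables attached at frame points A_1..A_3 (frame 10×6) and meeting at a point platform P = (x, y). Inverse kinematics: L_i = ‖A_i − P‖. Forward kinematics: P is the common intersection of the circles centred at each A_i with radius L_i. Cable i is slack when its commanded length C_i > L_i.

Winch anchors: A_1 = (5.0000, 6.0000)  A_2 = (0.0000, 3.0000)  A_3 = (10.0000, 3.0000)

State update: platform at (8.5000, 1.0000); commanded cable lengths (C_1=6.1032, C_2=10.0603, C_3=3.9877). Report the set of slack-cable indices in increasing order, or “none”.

cable 1: L_1 = ‖A_1−P‖ = 6.1033;  C_1 = 6.1032 → taut
cable 2: L_2 = ‖A_2−P‖ = 8.7321;  C_2 = 10.0603 → slack
cable 3: L_3 = ‖A_3−P‖ = 2.5000;  C_3 = 3.9877 → slack

2, 3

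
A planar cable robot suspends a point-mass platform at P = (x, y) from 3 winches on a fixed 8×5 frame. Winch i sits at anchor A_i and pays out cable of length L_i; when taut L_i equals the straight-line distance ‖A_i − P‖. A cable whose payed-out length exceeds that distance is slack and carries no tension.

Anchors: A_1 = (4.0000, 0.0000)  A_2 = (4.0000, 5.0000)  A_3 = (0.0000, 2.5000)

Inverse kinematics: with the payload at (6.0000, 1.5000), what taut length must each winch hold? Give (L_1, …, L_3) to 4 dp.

(2.5000, 4.0311, 6.0828)

L_1: Δ = A_1−P = (-2.0000, -1.5000) → ‖Δ‖ = √6.2500 = 2.5000
L_2: Δ = A_2−P = (-2.0000, 3.5000) → ‖Δ‖ = √16.2500 = 4.0311
L_3: Δ = A_3−P = (-6.0000, 1.0000) → ‖Δ‖ = √37.0000 = 6.0828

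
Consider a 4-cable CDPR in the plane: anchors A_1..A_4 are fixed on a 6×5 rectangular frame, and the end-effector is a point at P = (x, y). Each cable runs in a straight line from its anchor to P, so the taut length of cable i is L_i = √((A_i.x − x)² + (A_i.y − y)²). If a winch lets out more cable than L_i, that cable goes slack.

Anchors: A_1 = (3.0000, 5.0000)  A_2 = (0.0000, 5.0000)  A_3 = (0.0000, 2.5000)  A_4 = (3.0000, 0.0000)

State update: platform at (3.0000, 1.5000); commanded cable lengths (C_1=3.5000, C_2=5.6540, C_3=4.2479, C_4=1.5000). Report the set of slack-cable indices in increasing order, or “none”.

2, 3

i=1: geometric 3.5000 vs commanded 3.5000 ⇒ taut
i=2: geometric 4.6098 vs commanded 5.6540 ⇒ slack
i=3: geometric 3.1623 vs commanded 4.2479 ⇒ slack
i=4: geometric 1.5000 vs commanded 1.5000 ⇒ taut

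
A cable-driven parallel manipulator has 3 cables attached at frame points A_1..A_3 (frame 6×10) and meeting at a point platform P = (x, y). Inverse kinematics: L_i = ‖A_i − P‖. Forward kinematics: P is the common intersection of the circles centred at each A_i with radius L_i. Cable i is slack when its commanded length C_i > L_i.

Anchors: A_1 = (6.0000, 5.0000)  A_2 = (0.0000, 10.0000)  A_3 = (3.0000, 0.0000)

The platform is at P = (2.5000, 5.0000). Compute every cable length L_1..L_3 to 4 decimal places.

cable 1: Δx=3.5000, Δy=0.0000; L_1 = √(Δx²+Δy²) = 3.5000
cable 2: Δx=-2.5000, Δy=5.0000; L_2 = √(Δx²+Δy²) = 5.5902
cable 3: Δx=0.5000, Δy=-5.0000; L_3 = √(Δx²+Δy²) = 5.0249

(3.5000, 5.5902, 5.0249)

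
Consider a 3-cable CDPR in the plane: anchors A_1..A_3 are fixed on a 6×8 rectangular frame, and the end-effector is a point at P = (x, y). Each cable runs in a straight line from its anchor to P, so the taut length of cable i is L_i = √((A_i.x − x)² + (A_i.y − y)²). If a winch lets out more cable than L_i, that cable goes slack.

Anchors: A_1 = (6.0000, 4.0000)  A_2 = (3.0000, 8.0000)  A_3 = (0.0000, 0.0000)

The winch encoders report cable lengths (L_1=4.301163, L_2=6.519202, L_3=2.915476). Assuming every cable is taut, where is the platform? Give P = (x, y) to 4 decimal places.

(2.5000, 1.5000)

expand ‖A_i−P‖²=L_i² and subtract eq 1 (q_i ≔ ‖A_i‖²−L_i²)
q_1 = 36.0000+16.0000−18.5000 = 33.5000
eq1−eq2 → [6.0000  -8.0000]·P = 3.0000
eq1−eq3 → [12.0000  8.0000]·P = 42.0000
2×2 solve → P = (2.5000, 1.5000)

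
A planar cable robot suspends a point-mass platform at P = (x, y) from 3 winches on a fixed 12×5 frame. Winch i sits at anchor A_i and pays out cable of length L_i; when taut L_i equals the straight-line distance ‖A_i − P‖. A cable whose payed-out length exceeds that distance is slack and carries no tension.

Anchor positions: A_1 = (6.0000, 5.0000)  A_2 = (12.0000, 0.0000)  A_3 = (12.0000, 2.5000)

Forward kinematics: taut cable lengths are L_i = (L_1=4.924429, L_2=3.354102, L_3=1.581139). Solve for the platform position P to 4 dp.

(10.5000, 3.0000)

each cable: (A_i−P)·(A_i−P) = L_i²; let q_i = ‖A_i‖²−L_i²
q_1 = 36.0000+25.0000−24.2500 = 36.7500
row 1: -12.0000x + 10.0000y = -96.0000  (q_2=132.7500)
row 2: -12.0000x + 5.0000y = -111.0000  (q_3=147.7500)
Cramer on rows 1–2 → x = 10.5000, y = 3.0000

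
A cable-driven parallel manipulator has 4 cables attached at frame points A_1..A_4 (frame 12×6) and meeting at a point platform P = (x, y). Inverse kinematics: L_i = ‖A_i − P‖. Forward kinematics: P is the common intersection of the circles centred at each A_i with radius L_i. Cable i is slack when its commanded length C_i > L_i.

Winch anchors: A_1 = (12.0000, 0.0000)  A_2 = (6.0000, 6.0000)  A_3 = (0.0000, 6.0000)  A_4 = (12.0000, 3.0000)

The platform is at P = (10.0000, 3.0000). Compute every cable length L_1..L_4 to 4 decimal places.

L_1: Δ = A_1−P = (2.0000, -3.0000) → ‖Δ‖ = √13.0000 = 3.6056
L_2: Δ = A_2−P = (-4.0000, 3.0000) → ‖Δ‖ = √25.0000 = 5.0000
L_3: Δ = A_3−P = (-10.0000, 3.0000) → ‖Δ‖ = √109.0000 = 10.4403
L_4: Δ = A_4−P = (2.0000, 0.0000) → ‖Δ‖ = √4.0000 = 2.0000

(3.6056, 5.0000, 10.4403, 2.0000)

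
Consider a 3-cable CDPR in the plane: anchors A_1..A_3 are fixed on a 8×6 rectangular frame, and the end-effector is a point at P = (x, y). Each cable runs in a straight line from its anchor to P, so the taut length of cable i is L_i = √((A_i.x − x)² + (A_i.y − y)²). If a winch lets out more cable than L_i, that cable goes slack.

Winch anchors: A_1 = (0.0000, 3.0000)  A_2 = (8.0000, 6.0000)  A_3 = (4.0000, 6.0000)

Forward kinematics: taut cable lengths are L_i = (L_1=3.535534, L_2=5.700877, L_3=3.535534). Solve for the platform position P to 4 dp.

(3.5000, 2.5000)

expand ‖A_i−P‖²=L_i² and subtract eq 1 (k_i ≔ ‖A_i‖²−L_i²)
k_1 = 0.0000+9.0000−12.5000 = -3.5000
eq1−eq2 → [-16.0000  -6.0000]·P = -71.0000
eq1−eq3 → [-8.0000  -6.0000]·P = -43.0000
2×2 solve → P = (3.5000, 2.5000)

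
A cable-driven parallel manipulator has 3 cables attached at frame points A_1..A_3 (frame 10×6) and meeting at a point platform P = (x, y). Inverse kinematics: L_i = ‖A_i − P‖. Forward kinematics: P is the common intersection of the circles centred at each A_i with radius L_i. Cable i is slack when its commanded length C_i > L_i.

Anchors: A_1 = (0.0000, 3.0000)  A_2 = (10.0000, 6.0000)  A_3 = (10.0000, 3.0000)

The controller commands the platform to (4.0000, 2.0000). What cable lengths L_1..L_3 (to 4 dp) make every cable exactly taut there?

(4.1231, 7.2111, 6.0828)

L_1: Δ = A_1−P = (-4.0000, 1.0000) → ‖Δ‖ = √17.0000 = 4.1231
L_2: Δ = A_2−P = (6.0000, 4.0000) → ‖Δ‖ = √52.0000 = 7.2111
L_3: Δ = A_3−P = (6.0000, 1.0000) → ‖Δ‖ = √37.0000 = 6.0828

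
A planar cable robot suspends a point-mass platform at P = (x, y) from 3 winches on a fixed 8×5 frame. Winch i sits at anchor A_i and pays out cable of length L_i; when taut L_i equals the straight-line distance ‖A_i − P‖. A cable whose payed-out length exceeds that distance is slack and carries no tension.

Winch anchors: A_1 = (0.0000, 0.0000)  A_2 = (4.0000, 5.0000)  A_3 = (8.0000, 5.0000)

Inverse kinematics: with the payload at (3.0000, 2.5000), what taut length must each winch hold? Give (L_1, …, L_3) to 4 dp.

cable 1: Δx=-3.0000, Δy=-2.5000; L_1 = √(Δx²+Δy²) = 3.9051
cable 2: Δx=1.0000, Δy=2.5000; L_2 = √(Δx²+Δy²) = 2.6926
cable 3: Δx=5.0000, Δy=2.5000; L_3 = √(Δx²+Δy²) = 5.5902

(3.9051, 2.6926, 5.5902)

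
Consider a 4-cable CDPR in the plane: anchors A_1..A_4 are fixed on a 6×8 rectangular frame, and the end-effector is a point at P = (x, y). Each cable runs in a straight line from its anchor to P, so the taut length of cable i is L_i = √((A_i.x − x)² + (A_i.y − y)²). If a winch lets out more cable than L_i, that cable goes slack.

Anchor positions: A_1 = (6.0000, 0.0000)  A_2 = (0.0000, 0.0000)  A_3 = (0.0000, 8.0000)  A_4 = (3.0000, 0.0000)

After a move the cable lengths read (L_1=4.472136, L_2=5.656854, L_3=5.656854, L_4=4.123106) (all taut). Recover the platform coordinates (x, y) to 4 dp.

each cable: (A_i−P)·(A_i−P) = L_i²; let k_i = ‖A_i‖²−L_i²
k_1 = 36.0000+0.0000−20.0000 = 16.0000
row 1: 12.0000x + 0.0000y = 48.0000  (k_2=-32.0000)
row 2: 12.0000x − 16.0000y = -16.0000  (k_3=32.0000)
row 3: 6.0000x + 0.0000y = 24.0000  (k_4=-8.0000)
Cramer on rows 1–2 → x = 4.0000, y = 4.0000
check cable 4: ‖A_4−P‖² = 17.0000 ≈ L_4² = 17.0000 ✓

(4.0000, 4.0000)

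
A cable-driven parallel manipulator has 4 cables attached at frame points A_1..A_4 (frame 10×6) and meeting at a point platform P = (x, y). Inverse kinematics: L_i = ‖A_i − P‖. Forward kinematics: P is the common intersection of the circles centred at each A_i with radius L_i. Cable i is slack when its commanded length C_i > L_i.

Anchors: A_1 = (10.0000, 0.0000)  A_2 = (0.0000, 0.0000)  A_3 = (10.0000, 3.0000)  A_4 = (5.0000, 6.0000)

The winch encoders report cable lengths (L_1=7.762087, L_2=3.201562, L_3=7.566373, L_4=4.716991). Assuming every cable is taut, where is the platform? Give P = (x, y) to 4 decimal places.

(2.5000, 2.0000)

expand ‖A_i−P‖²=L_i² and subtract eq 1 (q_i ≔ ‖A_i‖²−L_i²)
q_1 = 100.0000+0.0000−60.2500 = 39.7500
eq1−eq2 → [20.0000  0.0000]·P = 50.0000
eq1−eq3 → [0.0000  -6.0000]·P = -12.0000
eq1−eq4 → [10.0000  -12.0000]·P = 1.0000
2×2 solve → P = (2.5000, 2.0000)
check cable 4: ‖A_4−P‖² = 22.2500 ≈ L_4² = 22.2500 ✓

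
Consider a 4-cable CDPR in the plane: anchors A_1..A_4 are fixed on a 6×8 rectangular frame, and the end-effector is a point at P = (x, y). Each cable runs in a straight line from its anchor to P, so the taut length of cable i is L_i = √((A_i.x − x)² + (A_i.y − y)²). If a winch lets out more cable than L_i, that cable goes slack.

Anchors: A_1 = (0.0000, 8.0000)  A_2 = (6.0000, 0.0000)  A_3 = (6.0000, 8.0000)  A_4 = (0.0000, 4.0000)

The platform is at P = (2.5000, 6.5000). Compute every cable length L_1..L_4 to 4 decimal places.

cable 1: Δx=-2.5000, Δy=1.5000; L_1 = √(Δx²+Δy²) = 2.9155
cable 2: Δx=3.5000, Δy=-6.5000; L_2 = √(Δx²+Δy²) = 7.3824
cable 3: Δx=3.5000, Δy=1.5000; L_3 = √(Δx²+Δy²) = 3.8079
cable 4: Δx=-2.5000, Δy=-2.5000; L_4 = √(Δx²+Δy²) = 3.5355

(2.9155, 7.3824, 3.8079, 3.5355)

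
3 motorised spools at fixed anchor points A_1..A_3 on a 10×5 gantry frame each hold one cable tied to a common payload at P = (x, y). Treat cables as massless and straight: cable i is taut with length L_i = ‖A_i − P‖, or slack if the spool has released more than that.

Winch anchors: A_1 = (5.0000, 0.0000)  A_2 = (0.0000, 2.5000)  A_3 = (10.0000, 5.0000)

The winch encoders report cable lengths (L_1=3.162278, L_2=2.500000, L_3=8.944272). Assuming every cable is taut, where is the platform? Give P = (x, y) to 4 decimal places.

each cable: (A_i−P)·(A_i−P) = L_i²; let k_i = ‖A_i‖²−L_i²
k_1 = 25.0000+0.0000−10.0000 = 15.0000
row 1: 10.0000x − 5.0000y = 15.0000  (k_2=0.0000)
row 2: -10.0000x − 10.0000y = -30.0000  (k_3=45.0000)
Cramer on rows 1–2 → x = 2.0000, y = 1.0000

(2.0000, 1.0000)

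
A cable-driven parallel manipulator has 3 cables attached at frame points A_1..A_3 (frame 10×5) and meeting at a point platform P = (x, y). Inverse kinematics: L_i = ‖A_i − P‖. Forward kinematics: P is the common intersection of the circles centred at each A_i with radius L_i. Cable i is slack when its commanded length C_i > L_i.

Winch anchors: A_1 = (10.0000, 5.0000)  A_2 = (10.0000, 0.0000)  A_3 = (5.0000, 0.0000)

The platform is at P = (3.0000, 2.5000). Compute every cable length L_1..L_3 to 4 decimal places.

(7.4330, 7.4330, 3.2016)

cable 1: Δx=7.0000, Δy=2.5000; L_1 = √(Δx²+Δy²) = 7.4330
cable 2: Δx=7.0000, Δy=-2.5000; L_2 = √(Δx²+Δy²) = 7.4330
cable 3: Δx=2.0000, Δy=-2.5000; L_3 = √(Δx²+Δy²) = 3.2016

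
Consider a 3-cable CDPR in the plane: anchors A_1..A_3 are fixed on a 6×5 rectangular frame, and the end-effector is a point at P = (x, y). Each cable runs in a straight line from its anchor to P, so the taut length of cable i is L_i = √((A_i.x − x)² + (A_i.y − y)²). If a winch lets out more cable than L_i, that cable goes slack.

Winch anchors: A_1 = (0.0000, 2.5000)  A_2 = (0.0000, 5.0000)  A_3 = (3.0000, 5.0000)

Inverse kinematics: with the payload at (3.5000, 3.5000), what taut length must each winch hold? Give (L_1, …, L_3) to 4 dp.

L_1 = √((0.0000−3.5000)² + (2.5000−3.5000)²) = 3.6401
L_2 = √((0.0000−3.5000)² + (5.0000−3.5000)²) = 3.8079
L_3 = √((3.0000−3.5000)² + (5.0000−3.5000)²) = 1.5811

(3.6401, 3.8079, 1.5811)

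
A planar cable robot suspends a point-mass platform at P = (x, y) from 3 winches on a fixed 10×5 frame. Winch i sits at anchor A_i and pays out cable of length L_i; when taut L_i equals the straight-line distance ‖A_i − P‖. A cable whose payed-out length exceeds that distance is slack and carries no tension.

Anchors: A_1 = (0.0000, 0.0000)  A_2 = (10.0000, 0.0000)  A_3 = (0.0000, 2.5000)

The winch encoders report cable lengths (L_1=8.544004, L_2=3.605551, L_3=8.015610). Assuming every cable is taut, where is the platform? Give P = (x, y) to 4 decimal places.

(8.0000, 3.0000)

each cable: (A_i−P)·(A_i−P) = L_i²; let k_i = ‖A_i‖²−L_i²
k_1 = 0.0000+0.0000−73.0000 = -73.0000
row 1: -20.0000x + 0.0000y = -160.0000  (k_2=87.0000)
row 2: 0.0000x − 5.0000y = -15.0000  (k_3=-58.0000)
Cramer on rows 1–2 → x = 8.0000, y = 3.0000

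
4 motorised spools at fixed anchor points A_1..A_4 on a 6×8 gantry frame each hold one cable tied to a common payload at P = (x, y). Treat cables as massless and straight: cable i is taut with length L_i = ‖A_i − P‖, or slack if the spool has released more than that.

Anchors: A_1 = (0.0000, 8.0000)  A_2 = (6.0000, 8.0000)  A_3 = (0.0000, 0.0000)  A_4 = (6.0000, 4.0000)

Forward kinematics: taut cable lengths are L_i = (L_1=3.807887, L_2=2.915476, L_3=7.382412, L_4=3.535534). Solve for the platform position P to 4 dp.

expand ‖A_i−P‖²=L_i² and subtract eq 1 (q_i ≔ ‖A_i‖²−L_i²)
q_1 = 0.0000+64.0000−14.5000 = 49.5000
eq1−eq2 → [-12.0000  0.0000]·P = -42.0000
eq1−eq3 → [0.0000  16.0000]·P = 104.0000
eq1−eq4 → [-12.0000  8.0000]·P = 10.0000
2×2 solve → P = (3.5000, 6.5000)
check cable 4: ‖A_4−P‖² = 12.5000 ≈ L_4² = 12.5000 ✓

(3.5000, 6.5000)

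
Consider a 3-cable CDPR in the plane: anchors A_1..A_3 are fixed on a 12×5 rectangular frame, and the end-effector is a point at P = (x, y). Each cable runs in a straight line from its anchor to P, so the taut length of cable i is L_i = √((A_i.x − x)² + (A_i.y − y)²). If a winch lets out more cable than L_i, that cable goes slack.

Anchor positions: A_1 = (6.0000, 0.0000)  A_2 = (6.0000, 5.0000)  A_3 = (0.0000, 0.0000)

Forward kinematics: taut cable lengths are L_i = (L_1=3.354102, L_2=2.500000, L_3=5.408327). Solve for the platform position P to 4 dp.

(4.5000, 3.0000)

expand ‖A_i−P‖²=L_i² and subtract eq 1 (q_i ≔ ‖A_i‖²−L_i²)
q_1 = 36.0000+0.0000−11.2500 = 24.7500
eq1−eq2 → [0.0000  -10.0000]·P = -30.0000
eq1−eq3 → [12.0000  0.0000]·P = 54.0000
2×2 solve → P = (4.5000, 3.0000)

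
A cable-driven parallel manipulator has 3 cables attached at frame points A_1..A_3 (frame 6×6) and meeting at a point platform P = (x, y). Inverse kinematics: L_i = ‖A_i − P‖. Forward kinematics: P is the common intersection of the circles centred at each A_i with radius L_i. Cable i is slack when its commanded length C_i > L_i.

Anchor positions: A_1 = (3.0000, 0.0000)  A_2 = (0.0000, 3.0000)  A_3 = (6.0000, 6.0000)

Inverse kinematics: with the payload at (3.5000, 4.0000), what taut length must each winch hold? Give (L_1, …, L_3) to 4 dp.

(4.0311, 3.6401, 3.2016)

L_1: Δ = A_1−P = (-0.5000, -4.0000) → ‖Δ‖ = √16.2500 = 4.0311
L_2: Δ = A_2−P = (-3.5000, -1.0000) → ‖Δ‖ = √13.2500 = 3.6401
L_3: Δ = A_3−P = (2.5000, 2.0000) → ‖Δ‖ = √10.2500 = 3.2016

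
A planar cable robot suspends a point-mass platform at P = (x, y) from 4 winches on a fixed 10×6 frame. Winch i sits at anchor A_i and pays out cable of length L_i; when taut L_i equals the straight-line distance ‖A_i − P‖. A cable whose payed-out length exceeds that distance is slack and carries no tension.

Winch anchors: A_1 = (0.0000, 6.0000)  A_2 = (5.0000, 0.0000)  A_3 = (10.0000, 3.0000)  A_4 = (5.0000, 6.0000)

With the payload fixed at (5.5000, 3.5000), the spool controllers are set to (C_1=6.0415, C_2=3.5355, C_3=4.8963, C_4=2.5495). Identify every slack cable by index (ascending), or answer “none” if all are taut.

cable 1: √((-5.5000)²+(2.5000)²)=6.0415, C_1=6.0415: taut
cable 2: √((-0.5000)²+(-3.5000)²)=3.5355, C_2=3.5355: taut
cable 3: √((4.5000)²+(-0.5000)²)=4.5277, C_3=4.8963: slack
cable 4: √((-0.5000)²+(2.5000)²)=2.5495, C_4=2.5495: taut

3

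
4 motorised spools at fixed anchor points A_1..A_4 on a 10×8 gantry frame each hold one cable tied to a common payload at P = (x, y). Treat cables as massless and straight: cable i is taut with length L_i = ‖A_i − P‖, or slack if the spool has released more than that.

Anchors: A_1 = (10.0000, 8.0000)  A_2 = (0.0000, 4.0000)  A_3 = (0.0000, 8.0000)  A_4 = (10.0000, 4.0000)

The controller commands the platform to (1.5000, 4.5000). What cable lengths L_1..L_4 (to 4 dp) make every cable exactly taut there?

L_1 = √((10.0000−1.5000)² + (8.0000−4.5000)²) = 9.1924
L_2 = √((0.0000−1.5000)² + (4.0000−4.5000)²) = 1.5811
L_3 = √((0.0000−1.5000)² + (8.0000−4.5000)²) = 3.8079
L_4 = √((10.0000−1.5000)² + (4.0000−4.5000)²) = 8.5147

(9.1924, 1.5811, 3.8079, 8.5147)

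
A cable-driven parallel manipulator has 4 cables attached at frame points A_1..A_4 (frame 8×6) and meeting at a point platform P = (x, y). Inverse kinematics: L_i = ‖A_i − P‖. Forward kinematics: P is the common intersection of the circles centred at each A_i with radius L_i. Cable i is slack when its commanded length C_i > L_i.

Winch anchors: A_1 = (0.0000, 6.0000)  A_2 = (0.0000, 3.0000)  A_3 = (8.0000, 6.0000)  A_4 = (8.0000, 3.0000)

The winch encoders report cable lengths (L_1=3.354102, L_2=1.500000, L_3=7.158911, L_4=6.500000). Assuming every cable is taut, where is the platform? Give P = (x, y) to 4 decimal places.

expand ‖A_i−P‖²=L_i² and subtract eq 1 (q_i ≔ ‖A_i‖²−L_i²)
q_1 = 0.0000+36.0000−11.2500 = 24.7500
eq1−eq2 → [0.0000  6.0000]·P = 18.0000
eq1−eq3 → [-16.0000  0.0000]·P = -24.0000
eq1−eq4 → [-16.0000  6.0000]·P = -6.0000
2×2 solve → P = (1.5000, 3.0000)
check cable 4: ‖A_4−P‖² = 42.2500 ≈ L_4² = 42.2500 ✓

(1.5000, 3.0000)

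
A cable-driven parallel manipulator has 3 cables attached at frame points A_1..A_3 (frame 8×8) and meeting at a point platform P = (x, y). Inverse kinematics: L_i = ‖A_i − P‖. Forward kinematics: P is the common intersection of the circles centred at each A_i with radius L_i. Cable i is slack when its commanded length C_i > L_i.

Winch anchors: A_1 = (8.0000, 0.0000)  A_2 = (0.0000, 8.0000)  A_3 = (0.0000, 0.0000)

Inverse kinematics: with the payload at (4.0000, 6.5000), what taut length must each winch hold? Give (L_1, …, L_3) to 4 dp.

cable 1: Δx=4.0000, Δy=-6.5000; L_1 = √(Δx²+Δy²) = 7.6322
cable 2: Δx=-4.0000, Δy=1.5000; L_2 = √(Δx²+Δy²) = 4.2720
cable 3: Δx=-4.0000, Δy=-6.5000; L_3 = √(Δx²+Δy²) = 7.6322

(7.6322, 4.2720, 7.6322)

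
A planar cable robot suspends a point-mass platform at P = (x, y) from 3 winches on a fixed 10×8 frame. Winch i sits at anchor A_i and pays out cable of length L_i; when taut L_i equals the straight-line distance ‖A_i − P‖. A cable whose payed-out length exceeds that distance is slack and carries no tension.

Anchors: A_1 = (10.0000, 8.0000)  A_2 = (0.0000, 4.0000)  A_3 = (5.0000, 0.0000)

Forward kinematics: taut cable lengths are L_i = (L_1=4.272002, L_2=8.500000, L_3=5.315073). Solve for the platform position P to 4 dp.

circle eqns → linear via eq_j − eq_1; set q_j = A_j·A_j − L_j²
q_1 = 100.0000+64.0000−18.2500 = 145.7500
20.0000·x + 8.0000·y = q_1−q_2 = 202.0000
10.0000·x + 16.0000·y = q_1−q_3 = 149.0000
solve first two rows → x=8.5000, y=4.0000

(8.5000, 4.0000)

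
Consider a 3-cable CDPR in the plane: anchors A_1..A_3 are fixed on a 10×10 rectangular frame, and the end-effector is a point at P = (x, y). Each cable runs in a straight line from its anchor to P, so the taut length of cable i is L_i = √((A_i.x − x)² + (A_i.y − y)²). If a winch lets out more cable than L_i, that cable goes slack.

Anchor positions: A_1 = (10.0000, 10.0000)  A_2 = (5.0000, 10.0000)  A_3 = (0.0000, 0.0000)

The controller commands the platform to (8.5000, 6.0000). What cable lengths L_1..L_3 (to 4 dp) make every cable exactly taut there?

(4.2720, 5.3151, 10.4043)

cable 1: Δx=1.5000, Δy=4.0000; L_1 = √(Δx²+Δy²) = 4.2720
cable 2: Δx=-3.5000, Δy=4.0000; L_2 = √(Δx²+Δy²) = 5.3151
cable 3: Δx=-8.5000, Δy=-6.0000; L_3 = √(Δx²+Δy²) = 10.4043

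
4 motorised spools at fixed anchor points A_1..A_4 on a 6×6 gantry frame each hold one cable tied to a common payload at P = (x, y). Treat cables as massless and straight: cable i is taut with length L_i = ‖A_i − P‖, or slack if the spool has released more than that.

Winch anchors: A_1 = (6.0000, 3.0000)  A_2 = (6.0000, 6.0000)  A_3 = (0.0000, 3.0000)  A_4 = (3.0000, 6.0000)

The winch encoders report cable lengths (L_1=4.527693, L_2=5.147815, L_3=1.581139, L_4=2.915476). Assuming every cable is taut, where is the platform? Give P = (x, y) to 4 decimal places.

each cable: (A_i−P)·(A_i−P) = L_i²; let k_i = ‖A_i‖²−L_i²
k_1 = 36.0000+9.0000−20.5000 = 24.5000
row 1: 0.0000x − 6.0000y = -21.0000  (k_2=45.5000)
row 2: 12.0000x + 0.0000y = 18.0000  (k_3=6.5000)
row 3: 6.0000x − 6.0000y = -12.0000  (k_4=36.5000)
Cramer on rows 1–2 → x = 1.5000, y = 3.5000
check cable 4: ‖A_4−P‖² = 8.5000 ≈ L_4² = 8.5000 ✓

(1.5000, 3.5000)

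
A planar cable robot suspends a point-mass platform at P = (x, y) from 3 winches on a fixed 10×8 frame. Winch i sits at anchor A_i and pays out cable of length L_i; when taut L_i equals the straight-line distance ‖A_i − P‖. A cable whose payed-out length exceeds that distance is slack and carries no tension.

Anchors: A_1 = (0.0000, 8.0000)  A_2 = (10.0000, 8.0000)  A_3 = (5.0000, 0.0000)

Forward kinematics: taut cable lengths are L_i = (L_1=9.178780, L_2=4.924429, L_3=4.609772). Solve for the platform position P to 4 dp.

circle eqns → linear via eq_j − eq_1; set k_j = A_j·A_j − L_j²
k_1 = 0.0000+64.0000−84.2500 = -20.2500
-20.0000·x + 0.0000·y = k_1−k_2 = -160.0000
-10.0000·x + 16.0000·y = k_1−k_3 = -24.0000
solve first two rows → x=8.0000, y=3.5000

(8.0000, 3.5000)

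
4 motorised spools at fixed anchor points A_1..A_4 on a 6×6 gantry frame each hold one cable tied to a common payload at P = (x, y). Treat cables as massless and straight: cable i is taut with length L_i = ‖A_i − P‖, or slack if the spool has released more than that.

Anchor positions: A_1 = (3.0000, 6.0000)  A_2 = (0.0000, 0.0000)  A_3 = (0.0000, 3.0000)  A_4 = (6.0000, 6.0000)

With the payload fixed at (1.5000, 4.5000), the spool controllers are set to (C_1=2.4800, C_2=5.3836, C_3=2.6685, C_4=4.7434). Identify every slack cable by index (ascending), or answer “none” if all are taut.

1, 2, 3

cable 1: √((1.5000)²+(1.5000)²)=2.1213, C_1=2.4800: slack
cable 2: √((-1.5000)²+(-4.5000)²)=4.7434, C_2=5.3836: slack
cable 3: √((-1.5000)²+(-1.5000)²)=2.1213, C_3=2.6685: slack
cable 4: √((4.5000)²+(1.5000)²)=4.7434, C_4=4.7434: taut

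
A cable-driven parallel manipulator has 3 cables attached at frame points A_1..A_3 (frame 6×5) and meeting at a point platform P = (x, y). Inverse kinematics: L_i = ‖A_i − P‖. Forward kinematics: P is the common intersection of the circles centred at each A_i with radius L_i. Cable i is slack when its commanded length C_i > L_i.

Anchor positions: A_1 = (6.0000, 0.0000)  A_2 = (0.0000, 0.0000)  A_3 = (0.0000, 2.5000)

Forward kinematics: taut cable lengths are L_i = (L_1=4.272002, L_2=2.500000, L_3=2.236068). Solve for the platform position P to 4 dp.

(2.0000, 1.5000)

circle eqns → linear via eq_j − eq_1; set c_j = A_j·A_j − L_j²
c_1 = 36.0000+0.0000−18.2500 = 17.7500
12.0000·x + 0.0000·y = c_1−c_2 = 24.0000
12.0000·x − 5.0000·y = c_1−c_3 = 16.5000
solve first two rows → x=2.0000, y=1.5000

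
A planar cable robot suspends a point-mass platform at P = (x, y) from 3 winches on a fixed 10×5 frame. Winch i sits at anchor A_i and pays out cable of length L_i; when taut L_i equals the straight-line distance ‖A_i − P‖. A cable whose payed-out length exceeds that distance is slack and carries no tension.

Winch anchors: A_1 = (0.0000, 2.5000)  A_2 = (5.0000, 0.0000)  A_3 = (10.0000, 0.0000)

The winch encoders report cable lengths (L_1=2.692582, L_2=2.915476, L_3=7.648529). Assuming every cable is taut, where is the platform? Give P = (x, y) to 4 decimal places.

each cable: (A_i−P)·(A_i−P) = L_i²; let q_i = ‖A_i‖²−L_i²
q_1 = 0.0000+6.2500−7.2500 = -1.0000
row 1: -10.0000x + 5.0000y = -17.5000  (q_2=16.5000)
row 2: -20.0000x + 5.0000y = -42.5000  (q_3=41.5000)
Cramer on rows 1–2 → x = 2.5000, y = 1.5000

(2.5000, 1.5000)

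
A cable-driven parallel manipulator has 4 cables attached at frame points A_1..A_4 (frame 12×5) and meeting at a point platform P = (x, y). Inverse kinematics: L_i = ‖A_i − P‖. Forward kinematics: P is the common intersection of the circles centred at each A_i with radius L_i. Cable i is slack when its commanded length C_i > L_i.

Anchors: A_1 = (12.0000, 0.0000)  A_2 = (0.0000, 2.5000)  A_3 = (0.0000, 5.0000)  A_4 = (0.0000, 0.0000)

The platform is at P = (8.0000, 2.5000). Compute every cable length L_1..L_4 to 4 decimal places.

cable 1: Δx=4.0000, Δy=-2.5000; L_1 = √(Δx²+Δy²) = 4.7170
cable 2: Δx=-8.0000, Δy=0.0000; L_2 = √(Δx²+Δy²) = 8.0000
cable 3: Δx=-8.0000, Δy=2.5000; L_3 = √(Δx²+Δy²) = 8.3815
cable 4: Δx=-8.0000, Δy=-2.5000; L_4 = √(Δx²+Δy²) = 8.3815

(4.7170, 8.0000, 8.3815, 8.3815)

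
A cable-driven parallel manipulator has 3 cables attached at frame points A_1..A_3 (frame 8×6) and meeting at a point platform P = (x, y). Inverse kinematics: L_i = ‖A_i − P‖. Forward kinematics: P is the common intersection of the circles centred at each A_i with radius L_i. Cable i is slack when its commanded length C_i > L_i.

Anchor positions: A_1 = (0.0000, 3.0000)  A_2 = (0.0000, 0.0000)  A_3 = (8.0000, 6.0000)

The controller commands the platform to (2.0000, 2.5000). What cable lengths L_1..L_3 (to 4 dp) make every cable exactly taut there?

L_1 = √((0.0000−2.0000)² + (3.0000−2.5000)²) = 2.0616
L_2 = √((0.0000−2.0000)² + (0.0000−2.5000)²) = 3.2016
L_3 = √((8.0000−2.0000)² + (6.0000−2.5000)²) = 6.9462

(2.0616, 3.2016, 6.9462)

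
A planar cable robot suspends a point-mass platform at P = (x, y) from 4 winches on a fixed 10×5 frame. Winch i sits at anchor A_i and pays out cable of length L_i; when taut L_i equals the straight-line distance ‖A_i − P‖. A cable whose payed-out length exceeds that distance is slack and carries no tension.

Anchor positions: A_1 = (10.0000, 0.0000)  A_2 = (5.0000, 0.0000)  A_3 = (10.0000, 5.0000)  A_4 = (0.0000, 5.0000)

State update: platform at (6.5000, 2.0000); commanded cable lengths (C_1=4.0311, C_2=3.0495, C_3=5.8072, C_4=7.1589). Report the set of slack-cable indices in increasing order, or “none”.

2, 3

i=1: geometric 4.0311 vs commanded 4.0311 ⇒ taut
i=2: geometric 2.5000 vs commanded 3.0495 ⇒ slack
i=3: geometric 4.6098 vs commanded 5.8072 ⇒ slack
i=4: geometric 7.1589 vs commanded 7.1589 ⇒ taut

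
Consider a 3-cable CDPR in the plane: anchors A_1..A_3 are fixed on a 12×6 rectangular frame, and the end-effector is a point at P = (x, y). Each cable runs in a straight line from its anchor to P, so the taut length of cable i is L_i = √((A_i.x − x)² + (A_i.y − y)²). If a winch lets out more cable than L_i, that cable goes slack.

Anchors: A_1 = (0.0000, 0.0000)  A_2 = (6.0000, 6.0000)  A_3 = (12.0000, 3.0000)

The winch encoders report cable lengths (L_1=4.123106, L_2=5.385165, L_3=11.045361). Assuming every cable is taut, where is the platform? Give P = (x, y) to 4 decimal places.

each cable: (A_i−P)·(A_i−P) = L_i²; let k_i = ‖A_i‖²−L_i²
k_1 = 0.0000+0.0000−17.0000 = -17.0000
row 1: -12.0000x − 12.0000y = -60.0000  (k_2=43.0000)
row 2: -24.0000x − 6.0000y = -48.0000  (k_3=31.0000)
Cramer on rows 1–2 → x = 1.0000, y = 4.0000

(1.0000, 4.0000)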